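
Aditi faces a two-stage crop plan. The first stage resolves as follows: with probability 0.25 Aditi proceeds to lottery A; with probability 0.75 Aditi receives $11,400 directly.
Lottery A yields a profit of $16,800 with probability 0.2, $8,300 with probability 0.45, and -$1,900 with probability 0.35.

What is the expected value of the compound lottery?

$10,157.50

EV(A) = 0.2 × 16800 + 0.45 × 8300 + 0.35 × (-1900) = 3360 + 3735 − 665 = 6430
Branch B: 11400 (certain)
Overall = 0.25 × 6430 + 0.75 × 11400 = 1607.5 + 8550 = 10157.5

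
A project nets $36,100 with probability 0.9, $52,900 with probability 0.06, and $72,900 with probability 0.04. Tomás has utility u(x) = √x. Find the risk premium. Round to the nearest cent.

E[u] = 0.9·√36100 + 0.06·√52900 + 0.04·√72900 = 0.9·190 + 0.06·230 + 0.04·270 = 195.6
CE = (195.6)² = 38259.36
Risk premium = EV − CE = 38580 − 38259.36 = 320.64

$320.64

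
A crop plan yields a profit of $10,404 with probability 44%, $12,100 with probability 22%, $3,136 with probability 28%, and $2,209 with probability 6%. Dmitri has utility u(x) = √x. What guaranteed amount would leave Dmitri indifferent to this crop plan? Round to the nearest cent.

$7,670.26

E[u] = 0.44·√10404 + 0.22·√12100 + 0.28·√3136 + 0.06·√2209 = 0.44·102 + 0.22·110 + 0.28·56 + 0.06·47 = 87.58
CE = (87.58)² = 7670.2564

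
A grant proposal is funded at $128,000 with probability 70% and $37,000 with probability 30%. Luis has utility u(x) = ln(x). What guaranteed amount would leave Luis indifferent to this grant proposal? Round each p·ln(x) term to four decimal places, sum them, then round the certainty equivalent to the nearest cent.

E[u] = 0.7·ln(128000) + 0.3·ln(37000) = 8.2318 + 3.1556 = 11.3874
CE = e^11.3874 ≈ 88203.33

$88,203.33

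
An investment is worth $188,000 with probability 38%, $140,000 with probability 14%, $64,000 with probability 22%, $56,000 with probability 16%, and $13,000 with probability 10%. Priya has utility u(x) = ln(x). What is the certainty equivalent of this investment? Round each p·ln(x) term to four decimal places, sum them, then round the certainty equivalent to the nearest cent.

$89,769.45

E[u] = 0.38·ln(188000) + 0.14·ln(140000) + 0.22·ln(64000) + 0.16·ln(56000) + 0.1·ln(13000) = 4.6148 + 1.6589 + 2.4347 + 1.7493 + 0.9473 = 11.4050
CE = e^11.4050 ≈ 89769.45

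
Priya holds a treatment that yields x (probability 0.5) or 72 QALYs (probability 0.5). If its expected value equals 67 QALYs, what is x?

x = 62 QALYs

0.5·x + 0.5·72 = 67
0.5·x = 67 − 36 = 31
x = 31 / 0.5 = 62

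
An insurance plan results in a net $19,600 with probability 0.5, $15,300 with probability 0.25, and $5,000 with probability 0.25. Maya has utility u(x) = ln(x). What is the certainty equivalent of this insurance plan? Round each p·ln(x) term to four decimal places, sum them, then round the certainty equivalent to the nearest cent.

$13,092.57

E[u] = 0.5·ln(19600) + 0.25·ln(15300) + 0.25·ln(5000) = 4.9416 + 2.4089 + 2.1293 = 9.4798
CE = e^9.4798 ≈ 13092.57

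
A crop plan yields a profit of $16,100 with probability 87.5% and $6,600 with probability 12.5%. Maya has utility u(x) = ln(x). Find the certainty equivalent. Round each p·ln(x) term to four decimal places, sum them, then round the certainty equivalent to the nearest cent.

$14,403.12

E[u] = 0.875·ln(16100) + 0.125·ln(6600) = 8.4758 + 1.0994 = 9.5752
CE = e^9.5752 ≈ 14403.12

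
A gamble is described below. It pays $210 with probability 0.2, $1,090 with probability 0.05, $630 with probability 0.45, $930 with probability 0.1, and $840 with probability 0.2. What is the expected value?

EV = 0.2 × 210 + 0.05 × 1090 + 0.45 × 630 + 0.1 × 930 + 0.2 × 840 = 42 + 54.5 + 283.5 + 93 + 168 = 641

$641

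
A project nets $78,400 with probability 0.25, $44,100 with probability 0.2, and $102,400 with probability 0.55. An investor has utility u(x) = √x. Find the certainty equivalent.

$82,944

E[u] = 0.25·√78400 + 0.2·√44100 + 0.55·√102400 = 0.25·280 + 0.2·210 + 0.55·320 = 288
CE = (288)² = 82944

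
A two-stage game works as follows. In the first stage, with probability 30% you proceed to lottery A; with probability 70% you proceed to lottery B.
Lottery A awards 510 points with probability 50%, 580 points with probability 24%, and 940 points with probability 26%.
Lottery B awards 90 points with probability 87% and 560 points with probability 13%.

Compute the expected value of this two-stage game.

297.35 points

EV(A) = 0.5 × 510 + 0.24 × 580 + 0.26 × 940 = 255 + 139.2 + 244.4 = 638.6
EV(B) = 0.87 × 90 + 0.13 × 560 = 78.3 + 72.8 = 151.1
Overall = 0.3 × 638.6 + 0.7 × 151.1 = 191.58 + 105.77 = 297.35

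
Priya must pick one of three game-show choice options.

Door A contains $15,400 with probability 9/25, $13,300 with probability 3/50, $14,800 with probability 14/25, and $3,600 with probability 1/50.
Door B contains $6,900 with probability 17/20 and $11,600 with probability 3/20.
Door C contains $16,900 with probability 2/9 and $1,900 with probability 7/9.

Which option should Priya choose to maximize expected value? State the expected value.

Door A ($14,702)

Door A = 9/25 × 15400 + 3/50 × 13300 + 14/25 × 14800 + 1/50 × 3600 = 5544 + 798 + 8288 + 72 = 14702
Door B = 17/20 × 6900 + 3/20 × 11600 = 5865 + 1740 = 7605
Door C = 2/9 × 16900 + 7/9 × 1900 = 3755.5556 + 1477.7778 = 5233.3333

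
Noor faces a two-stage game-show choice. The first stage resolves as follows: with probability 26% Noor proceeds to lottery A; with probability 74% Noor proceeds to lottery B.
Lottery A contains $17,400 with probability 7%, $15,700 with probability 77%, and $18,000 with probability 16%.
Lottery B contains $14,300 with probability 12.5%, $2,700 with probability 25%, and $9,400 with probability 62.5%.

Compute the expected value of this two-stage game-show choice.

$10,378.37

EV(A) = 0.07 × 17400 + 0.77 × 15700 + 0.16 × 18000 = 1218 + 12089 + 2880 = 16187
EV(B) = 0.125 × 14300 + 0.25 × 2700 + 0.625 × 9400 = 1787.5 + 675 + 5875 = 8337.5
Overall = 0.26 × 16187 + 0.74 × 8337.5 = 4208.62 + 6169.75 = 10378.37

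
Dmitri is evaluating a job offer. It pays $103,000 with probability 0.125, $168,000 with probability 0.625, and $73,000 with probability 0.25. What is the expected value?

$136,125

EV = 0.125 × 103000 + 0.625 × 168000 + 0.25 × 73000 = 12875 + 105000 + 18250 = 136125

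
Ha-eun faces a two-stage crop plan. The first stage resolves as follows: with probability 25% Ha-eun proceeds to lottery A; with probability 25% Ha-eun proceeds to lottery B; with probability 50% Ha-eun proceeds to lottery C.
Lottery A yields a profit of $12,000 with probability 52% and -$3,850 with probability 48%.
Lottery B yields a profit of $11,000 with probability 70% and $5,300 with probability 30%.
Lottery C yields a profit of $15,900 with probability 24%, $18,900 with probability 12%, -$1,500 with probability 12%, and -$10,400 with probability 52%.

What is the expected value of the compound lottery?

EV(A) = 0.52 × 12000 + 0.48 × (-3850) = 6240 − 1848 = 4392
EV(B) = 0.7 × 11000 + 0.3 × 5300 = 7700 + 1590 = 9290
EV(C) = 0.24 × 15900 + 0.12 × 18900 + 0.12 × (-1500) + 0.52 × (-10400) = 3816 + 2268 − 180 − 5408 = 496
Overall = 0.25 × 4392 + 0.25 × 9290 + 0.5 × 496 = 1098 + 2322.5 + 248 = 3668.5

$3,668.50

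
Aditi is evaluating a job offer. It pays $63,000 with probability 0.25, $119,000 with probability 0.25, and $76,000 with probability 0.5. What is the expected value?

EV = 0.25 × 63000 + 0.25 × 119000 + 0.5 × 76000 = 15750 + 29750 + 38000 = 83500

$83,500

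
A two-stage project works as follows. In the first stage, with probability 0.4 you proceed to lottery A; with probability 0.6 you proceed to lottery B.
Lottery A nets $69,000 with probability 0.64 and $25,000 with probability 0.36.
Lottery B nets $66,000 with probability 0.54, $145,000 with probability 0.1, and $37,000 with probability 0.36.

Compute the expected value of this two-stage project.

$59,340

EV(A) = 0.64 × 69000 + 0.36 × 25000 = 44160 + 9000 = 53160
EV(B) = 0.54 × 66000 + 0.1 × 145000 + 0.36 × 37000 = 35640 + 14500 + 13320 = 63460
Overall = 0.4 × 53160 + 0.6 × 63460 = 21264 + 38076 = 59340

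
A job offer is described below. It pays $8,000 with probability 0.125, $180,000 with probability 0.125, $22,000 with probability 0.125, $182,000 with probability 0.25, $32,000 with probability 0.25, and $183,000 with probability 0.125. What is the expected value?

$102,625

EV = 0.125 × 8000 + 0.125 × 180000 + 0.125 × 22000 + 0.25 × 182000 + 0.25 × 32000 + 0.125 × 183000 = 1000 + 22500 + 2750 + 45500 + 8000 + 22875 = 102625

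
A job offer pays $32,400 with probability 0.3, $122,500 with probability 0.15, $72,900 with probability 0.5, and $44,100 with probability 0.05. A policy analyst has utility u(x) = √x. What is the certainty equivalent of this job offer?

$63,504

E[u] = 0.3·√32400 + 0.15·√122500 + 0.5·√72900 + 0.05·√44100 = 0.3·180 + 0.15·350 + 0.5·270 + 0.05·210 = 252
CE = (252)² = 63504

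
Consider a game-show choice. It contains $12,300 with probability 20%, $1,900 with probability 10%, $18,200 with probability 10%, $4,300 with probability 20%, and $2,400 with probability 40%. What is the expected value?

$6,290

EV = 0.2 × 12300 + 0.1 × 1900 + 0.1 × 18200 + 0.2 × 4300 + 0.4 × 2400 = 2460 + 190 + 1820 + 860 + 960 = 6290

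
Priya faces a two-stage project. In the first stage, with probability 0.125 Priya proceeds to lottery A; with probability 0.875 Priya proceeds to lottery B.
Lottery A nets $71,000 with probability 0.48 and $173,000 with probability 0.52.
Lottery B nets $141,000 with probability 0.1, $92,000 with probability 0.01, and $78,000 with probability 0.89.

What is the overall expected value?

EV(A) = 0.48 × 71000 + 0.52 × 173000 = 34080 + 89960 = 124040
EV(B) = 0.1 × 141000 + 0.01 × 92000 + 0.89 × 78000 = 14100 + 920 + 69420 = 84440
Overall = 0.125 × 124040 + 0.875 × 84440 = 15505 + 73885 = 89390

$89,390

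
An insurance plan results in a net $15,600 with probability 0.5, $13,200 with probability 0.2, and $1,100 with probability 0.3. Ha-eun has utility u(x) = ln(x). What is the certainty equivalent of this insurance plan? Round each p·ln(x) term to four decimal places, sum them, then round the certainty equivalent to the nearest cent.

E[u] = 0.5·ln(15600) + 0.2·ln(13200) + 0.3·ln(1100) = 4.8275 + 1.8976 + 2.1009 = 8.8260
CE = e^8.8260 ≈ 6809.00

$6,809.00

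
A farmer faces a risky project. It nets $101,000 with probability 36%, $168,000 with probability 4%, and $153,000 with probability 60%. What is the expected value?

EV = 0.36 × 101000 + 0.04 × 168000 + 0.6 × 153000 = 36360 + 6720 + 91800 = 134880

$134,880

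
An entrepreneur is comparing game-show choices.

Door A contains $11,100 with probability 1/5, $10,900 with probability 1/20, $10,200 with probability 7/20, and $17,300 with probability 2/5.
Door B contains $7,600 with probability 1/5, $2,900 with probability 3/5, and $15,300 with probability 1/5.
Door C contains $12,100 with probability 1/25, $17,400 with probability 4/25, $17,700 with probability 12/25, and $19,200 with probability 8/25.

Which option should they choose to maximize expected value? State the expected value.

Door A = 1/5 × 11100 + 1/20 × 10900 + 7/20 × 10200 + 2/5 × 17300 = 2220 + 545 + 3570 + 6920 = 13255
Door B = 1/5 × 7600 + 3/5 × 2900 + 1/5 × 15300 = 1520 + 1740 + 3060 = 6320
Door C = 1/25 × 12100 + 4/25 × 17400 + 12/25 × 17700 + 8/25 × 19200 = 484 + 2784 + 8496 + 6144 = 17908

Door C ($17,908)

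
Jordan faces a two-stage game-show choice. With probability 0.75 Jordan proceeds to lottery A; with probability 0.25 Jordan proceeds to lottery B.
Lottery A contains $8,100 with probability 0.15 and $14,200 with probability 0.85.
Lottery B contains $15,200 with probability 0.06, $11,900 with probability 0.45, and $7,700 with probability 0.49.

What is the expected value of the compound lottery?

EV(A) = 0.15 × 8100 + 0.85 × 14200 = 1215 + 12070 = 13285
EV(B) = 0.06 × 15200 + 0.45 × 11900 + 0.49 × 7700 = 912 + 5355 + 3773 = 10040
Overall = 0.75 × 13285 + 0.25 × 10040 = 9963.75 + 2510 = 12473.75

$12,473.75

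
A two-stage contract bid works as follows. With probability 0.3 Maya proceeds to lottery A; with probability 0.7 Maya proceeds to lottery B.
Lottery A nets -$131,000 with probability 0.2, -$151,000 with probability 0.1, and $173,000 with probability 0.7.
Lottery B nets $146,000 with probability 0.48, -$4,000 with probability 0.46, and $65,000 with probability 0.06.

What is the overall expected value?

$74,438

EV(A) = 0.2 × (-131000) + 0.1 × (-151000) + 0.7 × 173000 = -26200 − 15100 + 121100 = 79800
EV(B) = 0.48 × 146000 + 0.46 × (-4000) + 0.06 × 65000 = 70080 − 1840 + 3900 = 72140
Overall = 0.3 × 79800 + 0.7 × 72140 = 23940 + 50498 = 74438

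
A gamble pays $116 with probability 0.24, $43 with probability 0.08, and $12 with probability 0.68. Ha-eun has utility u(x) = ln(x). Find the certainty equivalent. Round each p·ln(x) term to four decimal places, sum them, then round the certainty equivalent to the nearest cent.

E[u] = 0.24·ln(116) + 0.08·ln(43) + 0.68·ln(12) = 1.1409 + 0.3009 + 1.6897 = 3.1315
CE = e^3.1315 ≈ 22.91

$22.91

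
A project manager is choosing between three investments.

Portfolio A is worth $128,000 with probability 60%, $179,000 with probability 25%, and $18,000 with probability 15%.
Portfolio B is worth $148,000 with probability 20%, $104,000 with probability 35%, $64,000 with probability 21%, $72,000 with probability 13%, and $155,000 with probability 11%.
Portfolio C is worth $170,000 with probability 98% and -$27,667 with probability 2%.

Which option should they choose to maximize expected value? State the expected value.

Portfolio C ($166,046.66)

Portfolio A = 0.6 × 128000 + 0.25 × 179000 + 0.15 × 18000 = 76800 + 44750 + 2700 = 124250
Portfolio B = 0.2 × 148000 + 0.35 × 104000 + 0.21 × 64000 + 0.13 × 72000 + 0.11 × 155000 = 29600 + 36400 + 13440 + 9360 + 17050 = 105850
Portfolio C = 0.98 × 170000 + 0.02 × (-27667) = 166600 − 553.34 = 166046.66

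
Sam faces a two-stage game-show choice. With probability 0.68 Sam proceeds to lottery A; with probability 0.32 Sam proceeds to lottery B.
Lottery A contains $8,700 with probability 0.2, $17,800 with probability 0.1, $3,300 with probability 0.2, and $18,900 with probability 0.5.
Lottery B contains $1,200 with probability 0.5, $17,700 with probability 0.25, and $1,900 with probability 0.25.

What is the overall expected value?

$11,028.40

EV(A) = 0.2 × 8700 + 0.1 × 17800 + 0.2 × 3300 + 0.5 × 18900 = 1740 + 1780 + 660 + 9450 = 13630
EV(B) = 0.5 × 1200 + 0.25 × 17700 + 0.25 × 1900 = 600 + 4425 + 475 = 5500
Overall = 0.68 × 13630 + 0.32 × 5500 = 9268.4 + 1760 = 11028.4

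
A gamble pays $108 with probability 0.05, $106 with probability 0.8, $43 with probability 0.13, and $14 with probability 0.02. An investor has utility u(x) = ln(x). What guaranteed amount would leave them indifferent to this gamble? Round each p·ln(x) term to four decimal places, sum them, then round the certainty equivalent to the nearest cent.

E[u] = 0.05·ln(108) + 0.8·ln(106) + 0.13·ln(43) + 0.02·ln(14) = 0.2341 + 3.7308 + 0.4890 + 0.0528 = 4.5067
CE = e^4.5067 ≈ 90.62

$90.62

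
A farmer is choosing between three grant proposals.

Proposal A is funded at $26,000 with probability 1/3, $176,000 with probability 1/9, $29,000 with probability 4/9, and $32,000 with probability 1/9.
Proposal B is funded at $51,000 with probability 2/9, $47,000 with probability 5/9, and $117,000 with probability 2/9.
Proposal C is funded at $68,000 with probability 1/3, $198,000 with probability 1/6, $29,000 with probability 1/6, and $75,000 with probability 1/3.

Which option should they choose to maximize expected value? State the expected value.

Proposal C ($85,500)

Proposal A = 1/3 × 26000 + 1/9 × 176000 + 4/9 × 29000 + 1/9 × 32000 = 8666.6667 + 19555.5556 + 12888.8889 + 3555.5556 = 44666.6667
Proposal B = 2/9 × 51000 + 5/9 × 47000 + 2/9 × 117000 = 11333.3333 + 26111.1111 + 26000 = 63444.4444
Proposal C = 1/3 × 68000 + 1/6 × 198000 + 1/6 × 29000 + 1/3 × 75000 = 22666.6667 + 33000 + 4833.3333 + 25000 = 85500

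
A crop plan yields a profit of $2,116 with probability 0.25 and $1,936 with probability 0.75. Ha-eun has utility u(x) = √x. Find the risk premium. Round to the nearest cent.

E[u] = 0.25·√2116 + 0.75·√1936 = 0.25·46 + 0.75·44 = 44.5
CE = (44.5)² = 1980.25
Risk premium = EV − CE = 1981 − 1980.25 = 0.75

$0.75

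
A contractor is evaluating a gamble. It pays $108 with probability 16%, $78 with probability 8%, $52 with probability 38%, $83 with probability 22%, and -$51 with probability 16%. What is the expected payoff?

$53.38

EV = 0.16 × 108 + 0.08 × 78 + 0.38 × 52 + 0.22 × 83 + 0.16 × (-51) = 17.28 + 6.24 + 19.76 + 18.26 − 8.16 = 53.38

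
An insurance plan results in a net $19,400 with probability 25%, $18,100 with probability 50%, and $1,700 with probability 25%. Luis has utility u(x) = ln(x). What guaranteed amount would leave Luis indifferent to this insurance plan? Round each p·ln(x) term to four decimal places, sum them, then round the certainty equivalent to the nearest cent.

E[u] = 0.25·ln(19400) + 0.5·ln(18100) + 0.25·ln(1700) = 2.4683 + 4.9018 + 1.8596 = 9.2297
CE = e^9.2297 ≈ 10195.48

$10,195.48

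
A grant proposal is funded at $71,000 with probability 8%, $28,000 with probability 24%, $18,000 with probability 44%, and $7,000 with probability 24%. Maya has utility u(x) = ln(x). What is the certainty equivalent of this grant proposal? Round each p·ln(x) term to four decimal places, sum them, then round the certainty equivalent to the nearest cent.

E[u] = 0.08·ln(71000) + 0.24·ln(28000) + 0.44·ln(18000) + 0.24·ln(7000) = 0.8936 + 2.4576 + 4.3112 + 2.1249 = 9.7873
CE = e^9.7873 ≈ 17806.16

$17,806.16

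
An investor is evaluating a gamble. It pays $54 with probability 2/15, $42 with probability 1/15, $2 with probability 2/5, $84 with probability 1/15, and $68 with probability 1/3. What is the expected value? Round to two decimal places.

$39.07

EV = 2/15 × 54 + 1/15 × 42 + 2/5 × 2 + 1/15 × 84 + 1/3 × 68 = 7.2 + 2.8 + 0.8 + 5.6 + 22.6667 = 39.0667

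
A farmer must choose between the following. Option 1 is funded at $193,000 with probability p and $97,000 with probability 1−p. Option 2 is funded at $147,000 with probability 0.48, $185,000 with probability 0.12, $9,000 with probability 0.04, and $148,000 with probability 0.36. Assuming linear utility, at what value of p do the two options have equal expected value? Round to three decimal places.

p = 0.515

EV(Option 2) = 0.48 × 147000 + 0.12 × 185000 + 0.04 × 9000 + 0.36 × 148000 = 70560 + 22200 + 360 + 53280 = 146400
p·193000 + (1−p)·97000 = 146400
96000p + 97000 = 146400
p = (146400 − 97000) / 96000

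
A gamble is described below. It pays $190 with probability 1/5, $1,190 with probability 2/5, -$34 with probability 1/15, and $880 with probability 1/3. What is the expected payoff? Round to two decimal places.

EV = 1/5 × 190 + 2/5 × 1190 + 1/15 × (-34) + 1/3 × 880 = 38 + 476 − 2.2667 + 293.3333 = 805.0667

$805.07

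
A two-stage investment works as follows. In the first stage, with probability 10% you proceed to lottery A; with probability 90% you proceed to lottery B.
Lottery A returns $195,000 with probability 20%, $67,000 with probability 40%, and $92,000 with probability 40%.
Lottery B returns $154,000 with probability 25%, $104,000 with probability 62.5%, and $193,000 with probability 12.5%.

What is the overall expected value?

$125,122.50

EV(A) = 0.2 × 195000 + 0.4 × 67000 + 0.4 × 92000 = 39000 + 26800 + 36800 = 102600
EV(B) = 0.25 × 154000 + 0.625 × 104000 + 0.125 × 193000 = 38500 + 65000 + 24125 = 127625
Overall = 0.1 × 102600 + 0.9 × 127625 = 10260 + 114862.5 = 125122.5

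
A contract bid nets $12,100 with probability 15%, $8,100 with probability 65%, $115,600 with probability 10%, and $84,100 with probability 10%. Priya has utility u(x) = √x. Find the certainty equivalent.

$19,044

E[u] = 0.15·√12100 + 0.65·√8100 + 0.1·√115600 + 0.1·√84100 = 0.15·110 + 0.65·90 + 0.1·340 + 0.1·290 = 138
CE = (138)² = 19044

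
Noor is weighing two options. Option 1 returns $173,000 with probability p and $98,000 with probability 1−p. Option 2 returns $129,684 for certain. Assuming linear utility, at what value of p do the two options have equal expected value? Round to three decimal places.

p = 0.422

p·173000 + (1−p)·98000 = 129684
75000p + 98000 = 129684
p = (129684 − 98000) / 75000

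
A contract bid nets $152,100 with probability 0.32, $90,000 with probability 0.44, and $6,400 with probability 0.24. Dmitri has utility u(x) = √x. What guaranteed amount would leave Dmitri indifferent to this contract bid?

E[u] = 0.32·√152100 + 0.44·√90000 + 0.24·√6400 = 0.32·390 + 0.44·300 + 0.24·80 = 276
CE = (276)² = 76176

$76,176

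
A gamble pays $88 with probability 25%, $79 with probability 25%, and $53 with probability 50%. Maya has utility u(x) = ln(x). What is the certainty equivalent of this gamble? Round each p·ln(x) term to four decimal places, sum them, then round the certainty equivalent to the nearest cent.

E[u] = 0.25·ln(88) + 0.25·ln(79) + 0.5·ln(53) = 1.1193 + 1.0924 + 1.9851 = 4.1968
CE = e^4.1968 ≈ 66.47

$66.47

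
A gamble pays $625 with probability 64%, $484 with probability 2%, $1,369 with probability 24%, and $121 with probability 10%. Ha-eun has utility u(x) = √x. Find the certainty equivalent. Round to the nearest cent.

E[u] = 0.64·√625 + 0.02·√484 + 0.24·√1369 + 0.1·√121 = 0.64·25 + 0.02·22 + 0.24·37 + 0.1·11 = 26.42
CE = (26.42)² = 698.0164

$698.02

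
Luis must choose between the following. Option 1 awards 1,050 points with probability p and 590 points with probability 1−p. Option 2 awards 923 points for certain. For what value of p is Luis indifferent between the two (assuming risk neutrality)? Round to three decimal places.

p = 0.724

p·1050 + (1−p)·590 = 923
460p + 590 = 923
p = (923 − 590) / 460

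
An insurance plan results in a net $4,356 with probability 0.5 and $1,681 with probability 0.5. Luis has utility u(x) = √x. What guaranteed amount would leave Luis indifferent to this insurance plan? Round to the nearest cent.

$2,862.25

E[u] = 0.5·√4356 + 0.5·√1681 = 0.5·66 + 0.5·41 = 53.5
CE = (53.5)² = 2862.25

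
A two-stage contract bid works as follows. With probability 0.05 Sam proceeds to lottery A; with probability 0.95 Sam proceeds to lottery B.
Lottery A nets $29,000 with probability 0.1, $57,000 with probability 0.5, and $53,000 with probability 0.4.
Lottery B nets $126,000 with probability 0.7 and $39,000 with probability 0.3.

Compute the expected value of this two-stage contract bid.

EV(A) = 0.1 × 29000 + 0.5 × 57000 + 0.4 × 53000 = 2900 + 28500 + 21200 = 52600
EV(B) = 0.7 × 126000 + 0.3 × 39000 = 88200 + 11700 = 99900
Overall = 0.05 × 52600 + 0.95 × 99900 = 2630 + 94905 = 97535

$97,535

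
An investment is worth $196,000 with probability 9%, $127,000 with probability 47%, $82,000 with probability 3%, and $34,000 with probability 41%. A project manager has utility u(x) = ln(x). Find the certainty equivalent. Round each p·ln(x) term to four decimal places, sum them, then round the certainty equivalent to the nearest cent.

E[u] = 0.09·ln(196000) + 0.47·ln(127000) + 0.03·ln(82000) + 0.41·ln(34000) = 1.0967 + 5.5234 + 0.3394 + 4.2780 = 11.2375
CE = e^11.2375 ≈ 75924.90

$75,924.90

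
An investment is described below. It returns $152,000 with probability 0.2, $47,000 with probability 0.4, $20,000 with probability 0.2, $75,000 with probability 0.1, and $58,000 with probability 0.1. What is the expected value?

EV = 0.2 × 152000 + 0.4 × 47000 + 0.2 × 20000 + 0.1 × 75000 + 0.1 × 58000 = 30400 + 18800 + 4000 + 7500 + 5800 = 66500

$66,500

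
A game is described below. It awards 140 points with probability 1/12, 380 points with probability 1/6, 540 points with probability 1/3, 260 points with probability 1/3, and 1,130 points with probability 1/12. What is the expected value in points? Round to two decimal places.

EV = 1/12 × 140 + 1/6 × 380 + 1/3 × 540 + 1/3 × 260 + 1/12 × 1130 = 11.6667 + 63.3333 + 180 + 86.6667 + 94.1667 = 435.8333

435.83 points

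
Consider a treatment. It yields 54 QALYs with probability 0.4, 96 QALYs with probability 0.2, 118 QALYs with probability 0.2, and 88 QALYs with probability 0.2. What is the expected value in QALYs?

82 QALYs

EV = 0.4 × 54 + 0.2 × 96 + 0.2 × 118 + 0.2 × 88 = 21.6 + 19.2 + 23.6 + 17.6 = 82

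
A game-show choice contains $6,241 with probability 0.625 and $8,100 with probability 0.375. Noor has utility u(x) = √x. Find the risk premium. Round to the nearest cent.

E[u] = 0.625·√6241 + 0.375·√8100 = 0.625·79 + 0.375·90 = 83.125
CE = (83.125)² = 6909.765625
Risk premium = EV − CE = 6938.125 − 6909.765625 = 28.359375

$28.36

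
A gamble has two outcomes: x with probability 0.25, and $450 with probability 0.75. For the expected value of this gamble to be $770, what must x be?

0.25·x + 0.75·450 = 770
0.25·x = 770 − 337.5 = 432.5
x = 432.5 / 0.25 = 1730

x = $1,730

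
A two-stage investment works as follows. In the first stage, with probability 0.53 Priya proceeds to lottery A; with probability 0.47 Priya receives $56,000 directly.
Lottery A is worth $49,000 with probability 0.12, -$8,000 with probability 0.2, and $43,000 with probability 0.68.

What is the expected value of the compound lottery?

EV(A) = 0.12 × 49000 + 0.2 × (-8000) + 0.68 × 43000 = 5880 − 1600 + 29240 = 33520
Branch B: 56000 (certain)
Overall = 0.53 × 33520 + 0.47 × 56000 = 17765.6 + 26320 = 44085.6

$44,085.60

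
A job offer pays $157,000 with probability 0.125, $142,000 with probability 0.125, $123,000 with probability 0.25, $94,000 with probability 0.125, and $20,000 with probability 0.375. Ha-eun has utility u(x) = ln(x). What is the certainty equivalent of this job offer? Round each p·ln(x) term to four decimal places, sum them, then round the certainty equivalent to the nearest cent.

E[u] = 0.125·ln(157000) + 0.125·ln(142000) + 0.25·ln(123000) + 0.125·ln(94000) + 0.375·ln(20000) = 1.4955 + 1.4829 + 2.9300 + 1.4314 + 3.7138 = 11.0536
CE = e^11.0536 ≈ 63170.96

$63,170.96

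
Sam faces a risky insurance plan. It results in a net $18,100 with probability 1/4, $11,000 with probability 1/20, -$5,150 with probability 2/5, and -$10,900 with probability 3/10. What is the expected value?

EV = 1/4 × 18100 + 1/20 × 11000 + 2/5 × (-5150) + 3/10 × (-10900) = 4525 + 550 − 2060 − 3270 = -255

-$255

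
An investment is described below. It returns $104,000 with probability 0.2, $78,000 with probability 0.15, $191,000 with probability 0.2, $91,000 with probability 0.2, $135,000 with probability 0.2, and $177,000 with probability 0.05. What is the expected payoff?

EV = 0.2 × 104000 + 0.15 × 78000 + 0.2 × 191000 + 0.2 × 91000 + 0.2 × 135000 + 0.05 × 177000 = 20800 + 11700 + 38200 + 18200 + 27000 + 8850 = 124750

$124,750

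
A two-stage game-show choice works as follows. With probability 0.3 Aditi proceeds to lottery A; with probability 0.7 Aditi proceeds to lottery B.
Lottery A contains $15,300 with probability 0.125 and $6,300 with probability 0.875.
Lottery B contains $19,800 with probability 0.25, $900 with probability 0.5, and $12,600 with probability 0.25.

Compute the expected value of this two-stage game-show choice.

$8,212.50

EV(A) = 0.125 × 15300 + 0.875 × 6300 = 1912.5 + 5512.5 = 7425
EV(B) = 0.25 × 19800 + 0.5 × 900 + 0.25 × 12600 = 4950 + 450 + 3150 = 8550
Overall = 0.3 × 7425 + 0.7 × 8550 = 2227.5 + 5985 = 8212.5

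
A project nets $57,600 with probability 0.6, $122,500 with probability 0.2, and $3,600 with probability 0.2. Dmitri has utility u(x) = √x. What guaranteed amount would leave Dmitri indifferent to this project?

E[u] = 0.6·√57600 + 0.2·√122500 + 0.2·√3600 = 0.6·240 + 0.2·350 + 0.2·60 = 226
CE = (226)² = 51076

$51,076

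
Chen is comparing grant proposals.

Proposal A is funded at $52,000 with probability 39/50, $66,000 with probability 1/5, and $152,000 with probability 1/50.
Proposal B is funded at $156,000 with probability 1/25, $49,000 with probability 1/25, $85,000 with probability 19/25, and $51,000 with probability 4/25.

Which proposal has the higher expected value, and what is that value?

Proposal B ($80,960)

Proposal A = 39/50 × 52000 + 1/5 × 66000 + 1/50 × 152000 = 40560 + 13200 + 3040 = 56800
Proposal B = 1/25 × 156000 + 1/25 × 49000 + 19/25 × 85000 + 4/25 × 51000 = 6240 + 1960 + 64600 + 8160 = 80960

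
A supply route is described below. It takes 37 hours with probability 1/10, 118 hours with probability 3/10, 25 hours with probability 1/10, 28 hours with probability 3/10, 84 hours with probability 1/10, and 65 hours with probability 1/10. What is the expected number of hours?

EV = 1/10 × 37 + 3/10 × 118 + 1/10 × 25 + 3/10 × 28 + 1/10 × 84 + 1/10 × 65 = 3.7 + 35.4 + 2.5 + 8.4 + 8.4 + 6.5 = 64.9

64.9 hours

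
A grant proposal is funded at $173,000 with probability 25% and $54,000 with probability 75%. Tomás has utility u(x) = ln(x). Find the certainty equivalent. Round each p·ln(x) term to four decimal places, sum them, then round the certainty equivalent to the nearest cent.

$72,250.90

E[u] = 0.25·ln(173000) + 0.75·ln(54000) = 3.0153 + 8.1726 = 11.1879
CE = e^11.1879 ≈ 72250.90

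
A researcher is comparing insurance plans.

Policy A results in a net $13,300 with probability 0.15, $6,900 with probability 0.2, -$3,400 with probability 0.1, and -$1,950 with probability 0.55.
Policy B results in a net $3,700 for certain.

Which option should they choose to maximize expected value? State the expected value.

Policy B ($3,700)

Policy A = 0.15 × 13300 + 0.2 × 6900 + 0.1 × (-3400) + 0.55 × (-1950) = 1995 + 1380 − 340 − 1072.5 = 1962.5
Policy B: 3700 (certain)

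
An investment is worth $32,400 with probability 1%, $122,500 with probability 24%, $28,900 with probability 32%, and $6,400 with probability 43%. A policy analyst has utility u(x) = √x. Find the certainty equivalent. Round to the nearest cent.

$30,485.16

E[u] = 0.01·√32400 + 0.24·√122500 + 0.32·√28900 + 0.43·√6400 = 0.01·180 + 0.24·350 + 0.32·170 + 0.43·80 = 174.6
CE = (174.6)² = 30485.16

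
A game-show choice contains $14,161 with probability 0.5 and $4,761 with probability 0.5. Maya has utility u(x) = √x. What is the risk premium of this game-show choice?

E[u] = 0.5·√14161 + 0.5·√4761 = 0.5·119 + 0.5·69 = 94
CE = (94)² = 8836
Risk premium = EV − CE = 9461 − 8836 = 625

$625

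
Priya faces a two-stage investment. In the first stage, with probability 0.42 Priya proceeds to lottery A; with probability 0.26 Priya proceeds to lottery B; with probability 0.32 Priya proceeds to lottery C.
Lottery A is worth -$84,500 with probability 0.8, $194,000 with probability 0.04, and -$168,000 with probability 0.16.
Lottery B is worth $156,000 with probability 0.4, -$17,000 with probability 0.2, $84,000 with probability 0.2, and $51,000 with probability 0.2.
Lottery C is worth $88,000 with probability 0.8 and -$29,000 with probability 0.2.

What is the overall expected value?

$6,609.60

EV(A) = 0.8 × (-84500) + 0.04 × 194000 + 0.16 × (-168000) = -67600 + 7760 − 26880 = -86720
EV(B) = 0.4 × 156000 + 0.2 × (-17000) + 0.2 × 84000 + 0.2 × 51000 = 62400 − 3400 + 16800 + 10200 = 86000
EV(C) = 0.8 × 88000 + 0.2 × (-29000) = 70400 − 5800 = 64600
Overall = 0.42 × (-86720) + 0.26 × 86000 + 0.32 × 64600 = -36422.4 + 22360 + 20672 = 6609.6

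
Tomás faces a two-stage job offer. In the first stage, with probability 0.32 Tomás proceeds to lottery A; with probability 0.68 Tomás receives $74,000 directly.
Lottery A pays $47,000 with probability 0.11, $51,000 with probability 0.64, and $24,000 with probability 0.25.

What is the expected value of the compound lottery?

$64,339.20

EV(A) = 0.11 × 47000 + 0.64 × 51000 + 0.25 × 24000 = 5170 + 32640 + 6000 = 43810
Branch B: 74000 (certain)
Overall = 0.32 × 43810 + 0.68 × 74000 = 14019.2 + 50320 = 64339.2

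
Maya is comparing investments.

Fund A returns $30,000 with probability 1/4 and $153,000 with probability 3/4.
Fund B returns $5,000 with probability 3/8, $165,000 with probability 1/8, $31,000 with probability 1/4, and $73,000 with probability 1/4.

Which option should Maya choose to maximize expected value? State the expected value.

Fund A = 1/4 × 30000 + 3/4 × 153000 = 7500 + 114750 = 122250
Fund B = 3/8 × 5000 + 1/8 × 165000 + 1/4 × 31000 + 1/4 × 73000 = 1875 + 20625 + 7750 + 18250 = 48500

Fund A ($122,250)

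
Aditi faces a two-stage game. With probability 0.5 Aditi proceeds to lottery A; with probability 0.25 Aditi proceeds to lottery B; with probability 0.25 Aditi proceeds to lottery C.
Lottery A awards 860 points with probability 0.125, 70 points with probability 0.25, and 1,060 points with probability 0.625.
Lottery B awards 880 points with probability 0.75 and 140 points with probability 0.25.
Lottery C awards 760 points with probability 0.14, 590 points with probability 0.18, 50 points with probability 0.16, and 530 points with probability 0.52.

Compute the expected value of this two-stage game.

EV(A) = 0.125 × 860 + 0.25 × 70 + 0.625 × 1060 = 107.5 + 17.5 + 662.5 = 787.5
EV(B) = 0.75 × 880 + 0.25 × 140 = 660 + 35 = 695
EV(C) = 0.14 × 760 + 0.18 × 590 + 0.16 × 50 + 0.52 × 530 = 106.4 + 106.2 + 8 + 275.6 = 496.2
Overall = 0.5 × 787.5 + 0.25 × 695 + 0.25 × 496.2 = 393.75 + 173.75 + 124.05 = 691.55

691.55 points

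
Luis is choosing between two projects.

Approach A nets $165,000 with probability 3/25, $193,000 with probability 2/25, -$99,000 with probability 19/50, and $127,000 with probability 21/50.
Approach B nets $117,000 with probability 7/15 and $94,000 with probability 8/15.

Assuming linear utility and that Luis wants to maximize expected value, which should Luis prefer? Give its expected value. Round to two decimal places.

Approach A = 3/25 × 165000 + 2/25 × 193000 + 19/50 × (-99000) + 21/50 × 127000 = 19800 + 15440 − 37620 + 53340 = 50960
Approach B = 7/15 × 117000 + 8/15 × 94000 = 54600 + 50133.3333 = 104733.3333

Approach B ($104,733.33)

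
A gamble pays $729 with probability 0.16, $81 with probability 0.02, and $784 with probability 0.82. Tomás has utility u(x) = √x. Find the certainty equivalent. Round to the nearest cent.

E[u] = 0.16·√729 + 0.02·√81 + 0.82·√784 = 0.16·27 + 0.02·9 + 0.82·28 = 27.46
CE = (27.46)² = 754.0516

$754.05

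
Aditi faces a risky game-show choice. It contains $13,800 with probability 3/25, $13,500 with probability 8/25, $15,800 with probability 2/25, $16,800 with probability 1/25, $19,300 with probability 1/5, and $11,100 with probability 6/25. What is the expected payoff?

$14,436

EV = 3/25 × 13800 + 8/25 × 13500 + 2/25 × 15800 + 1/25 × 16800 + 1/5 × 19300 + 6/25 × 11100 = 1656 + 4320 + 1264 + 672 + 3860 + 2664 = 14436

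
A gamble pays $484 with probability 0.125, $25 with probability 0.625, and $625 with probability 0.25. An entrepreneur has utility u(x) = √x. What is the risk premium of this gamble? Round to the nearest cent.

$85.36

E[u] = 0.125·√484 + 0.625·√25 + 0.25·√625 = 0.125·22 + 0.625·5 + 0.25·25 = 12.125
CE = (12.125)² = 147.015625
Risk premium = EV − CE = 232.375 − 147.015625 = 85.359375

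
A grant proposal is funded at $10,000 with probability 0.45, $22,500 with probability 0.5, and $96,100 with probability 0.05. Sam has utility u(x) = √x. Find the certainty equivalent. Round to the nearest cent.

E[u] = 0.45·√10000 + 0.5·√22500 + 0.05·√96100 = 0.45·100 + 0.5·150 + 0.05·310 = 135.5
CE = (135.5)² = 18360.25

$18,360.25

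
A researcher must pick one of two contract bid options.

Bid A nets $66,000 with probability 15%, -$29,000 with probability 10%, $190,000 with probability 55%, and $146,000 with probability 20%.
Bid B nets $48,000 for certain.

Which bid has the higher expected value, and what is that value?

Bid A ($140,700)

Bid A = 0.15 × 66000 + 0.1 × (-29000) + 0.55 × 190000 + 0.2 × 146000 = 9900 − 2900 + 104500 + 29200 = 140700
Bid B: 48000 (certain)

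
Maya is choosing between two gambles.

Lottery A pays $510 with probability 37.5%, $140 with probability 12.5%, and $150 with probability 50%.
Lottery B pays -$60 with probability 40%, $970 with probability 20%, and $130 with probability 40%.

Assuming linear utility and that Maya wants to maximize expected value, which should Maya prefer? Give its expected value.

Lottery A ($283.75)

Lottery A = 0.375 × 510 + 0.125 × 140 + 0.5 × 150 = 191.25 + 17.5 + 75 = 283.75
Lottery B = 0.4 × (-60) + 0.2 × 970 + 0.4 × 130 = -24 + 194 + 52 = 222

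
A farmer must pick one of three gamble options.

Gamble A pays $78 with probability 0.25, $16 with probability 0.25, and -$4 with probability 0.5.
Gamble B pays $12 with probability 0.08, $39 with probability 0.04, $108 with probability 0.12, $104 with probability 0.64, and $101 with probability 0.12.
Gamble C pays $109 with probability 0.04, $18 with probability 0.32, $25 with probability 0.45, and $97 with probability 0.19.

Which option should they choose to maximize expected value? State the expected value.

Gamble B ($94.16)

Gamble A = 0.25 × 78 + 0.25 × 16 + 0.5 × (-4) = 19.5 + 4 − 2 = 21.5
Gamble B = 0.08 × 12 + 0.04 × 39 + 0.12 × 108 + 0.64 × 104 + 0.12 × 101 = 0.96 + 1.56 + 12.96 + 66.56 + 12.12 = 94.16
Gamble C = 0.04 × 109 + 0.32 × 18 + 0.45 × 25 + 0.19 × 97 = 4.36 + 5.76 + 11.25 + 18.43 = 39.8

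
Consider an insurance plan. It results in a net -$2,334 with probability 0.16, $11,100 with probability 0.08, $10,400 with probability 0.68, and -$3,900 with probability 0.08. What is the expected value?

$7,274.56

EV = 0.16 × (-2334) + 0.08 × 11100 + 0.68 × 10400 + 0.08 × (-3900) = -373.44 + 888 + 7072 − 312 = 7274.56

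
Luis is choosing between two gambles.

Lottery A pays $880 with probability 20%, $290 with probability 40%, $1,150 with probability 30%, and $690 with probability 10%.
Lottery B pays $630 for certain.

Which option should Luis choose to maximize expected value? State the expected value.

Lottery A ($706)

Lottery A = 0.2 × 880 + 0.4 × 290 + 0.3 × 1150 + 0.1 × 690 = 176 + 116 + 345 + 69 = 706
Lottery B: 630 (certain)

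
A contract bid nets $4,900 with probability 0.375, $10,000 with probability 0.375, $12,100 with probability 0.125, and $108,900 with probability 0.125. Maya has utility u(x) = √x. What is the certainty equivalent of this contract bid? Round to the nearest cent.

E[u] = 0.375·√4900 + 0.375·√10000 + 0.125·√12100 + 0.125·√108900 = 0.375·70 + 0.375·100 + 0.125·110 + 0.125·330 = 118.75
CE = (118.75)² = 14101.5625

$14,101.56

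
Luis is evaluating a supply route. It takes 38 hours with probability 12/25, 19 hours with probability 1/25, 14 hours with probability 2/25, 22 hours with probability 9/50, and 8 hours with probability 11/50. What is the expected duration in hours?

25.84 hours

EV = 12/25 × 38 + 1/25 × 19 + 2/25 × 14 + 9/50 × 22 + 11/50 × 8 = 18.24 + 0.76 + 1.12 + 3.96 + 1.76 = 25.84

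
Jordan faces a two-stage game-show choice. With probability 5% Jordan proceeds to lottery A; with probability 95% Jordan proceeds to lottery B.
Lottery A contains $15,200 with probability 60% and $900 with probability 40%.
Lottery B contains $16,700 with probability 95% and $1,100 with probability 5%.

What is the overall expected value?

EV(A) = 0.6 × 15200 + 0.4 × 900 = 9120 + 360 = 9480
EV(B) = 0.95 × 16700 + 0.05 × 1100 = 15865 + 55 = 15920
Overall = 0.05 × 9480 + 0.95 × 15920 = 474 + 15124 = 15598

$15,598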